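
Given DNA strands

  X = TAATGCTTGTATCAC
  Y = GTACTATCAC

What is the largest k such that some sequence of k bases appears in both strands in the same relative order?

9

Match T at X[1]=Y[2] → A at X[3]=Y[3] → C at X[6]=Y[4] → T at X[10]=Y[5] → A at X[11]=Y[6] → T at X[12]=Y[7] → C at X[13]=Y[8] → A at X[14]=Y[9] → C at X[15]=Y[10] — 9 bases in the same relative order in both. Since dp[15][10] = 9, nothing longer is possible.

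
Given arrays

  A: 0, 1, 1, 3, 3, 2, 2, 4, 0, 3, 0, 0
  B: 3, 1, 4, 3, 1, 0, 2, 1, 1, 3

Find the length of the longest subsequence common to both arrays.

4

Let dp[i][j] be the LCS length of the first i values of A and the first j values of B. dp[i][j] = dp[i-1][j-1]+1 when the i-th and j-th values match, else max(dp[i-1][j], dp[i][j-1]).
    ·  3  1  4  3  1  0  2  1  1  3
 ·  0  0  0  0  0  0  0  0  0  0  0
 0  0  0  0  0  0  0  1  1  1  1  1
 1  0  0  1  1  1  1  1  1  2  2  2
 1  0  0  1  1  1  2  2  2  2  3  3
 3  0  1  1  1  2  2  2  2  2  3  4
 3  0  1  1  1  2  2  2  2  2  3  4
 2  0  1  1  1  2  2  2  3  3  3  4
 2  0  1  1  1  2  2  2  3  3  3  4
 4  0  1  1  2  2  2  2  3  3  3  4
 0  0  1  1  2  2  2  3  3  3  3  4
 3  0  1  1  2  3  3  3  3  3  3  4
 0  0  1  1  2  3  3  4  4  4  4  4
 0  0  1  1  2  3  3  4  4  4  4  4
dp[12][10] = 4. One LCS (by backtracking along matches): 0, 1, 1, 3.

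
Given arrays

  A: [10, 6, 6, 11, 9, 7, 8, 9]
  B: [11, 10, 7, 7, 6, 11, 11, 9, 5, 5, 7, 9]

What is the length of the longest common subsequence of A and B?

Let dp[i][j] be the LCS length of the first i values of A and the first j values of B. dp[i][j] = dp[i-1][j-1]+1 when the i-th and j-th values match, else max(dp[i-1][j], dp[i][j-1]).
    · 11 10  7  7  6 11 11  9  5  5  7  9
 ·  0  0  0  0  0  0  0  0  0  0  0  0  0
10  0  0  1  1  1  1  1  1  1  1  1  1  1
 6  0  0  1  1  1  2  2  2  2  2  2  2  2
 6  0  0  1  1  1  2  2  2  2  2  2  2  2
11  0  1  1  1  1  2  3  3  3  3  3  3  3
 9  0  1  1  1  1  2  3  3  4  4  4  4  4
 7  0  1  1  2  2  2  3  3  4  4  4  5  5
 8  0  1  1  2  2  2  3  3  4  4  4  5  5
 9  0  1  1  2  2  2  3  3  4  4  4  5  6
dp[8][12] = 6. One LCS (by backtracking along matches): 10, 6, 11, 9, 7, 9.

6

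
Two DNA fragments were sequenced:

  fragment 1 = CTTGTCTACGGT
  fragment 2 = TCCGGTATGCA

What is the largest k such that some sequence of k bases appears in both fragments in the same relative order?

6

Let dp[i][j] be the LCS length of the first i bases of fragment 1 and the first j bases of fragment 2. dp[i][j] = dp[i-1][j-1]+1 when the i-th and j-th bases match, else max(dp[i-1][j], dp[i][j-1]).
    ·  T  C  C  G  G  T  A  T  G  C  A
 ·  0  0  0  0  0  0  0  0  0  0  0  0
 C  0  0  1  1  1  1  1  1  1  1  1  1
 T  0  1  1  1  1  1  2  2  2  2  2  2
 T  0  1  1  1  1  1  2  2  3  3  3  3
 G  0  1  1  1  2  2  2  2  3  4  4  4
 T  0  1  1  1  2  2  3  3  3  4  4  4
 C  0  1  2  2  2  2  3  3  3  4  5  5
 T  0  1  2  2  2  2  3  3  4  4  5  5
 A  0  1  2  2  2  2  3  4  4  4  5  6
 C  0  1  2  3  3  3  3  4  4  4  5  6
 G  0  1  2  3  4  4  4  4  4  5  5  6
 G  0  1  2  3  4  5  5  5  5  5  5  6
 T  0  1  2  3  4  5  6  6  6  6  6  6
dp[12][11] = 6. One LCS (by backtracking along matches): CTTGCA.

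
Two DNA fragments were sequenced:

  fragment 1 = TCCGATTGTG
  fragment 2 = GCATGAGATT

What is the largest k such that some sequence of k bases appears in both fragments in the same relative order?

Pick T at fragment 1[1]=fragment 2[4], G at fragment 1[4]=fragment 2[7], A at fragment 1[5]=fragment 2[8], T at fragment 1[7]=fragment 2[9], T at fragment 1[9]=fragment 2[10]; all 5 bases appear in both, in order. dp[10][10] = 5 confirms this is the maximum.

5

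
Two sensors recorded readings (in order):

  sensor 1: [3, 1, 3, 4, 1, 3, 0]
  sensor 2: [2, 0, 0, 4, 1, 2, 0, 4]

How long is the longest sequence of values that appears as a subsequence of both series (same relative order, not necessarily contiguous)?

Let dp[i][j] be the LCS length of the first i values of sensor 1 and the first j values of sensor 2. dp[i][j] = dp[i-1][j-1]+1 when the i-th and j-th values match, else max(dp[i-1][j], dp[i][j-1]).
    ·  2  0  0  4  1  2  0  4
 ·  0  0  0  0  0  0  0  0  0
 3  0  0  0  0  0  0  0  0  0
 1  0  0  0  0  0  1  1  1  1
 3  0  0  0  0  0  1  1  1  1
 4  0  0  0  0  1  1  1  1  2
 1  0  0  0  0  1  2  2  2  2
 3  0  0  0  0  1  2  2  2  2
 0  0  0  1  1  1  2  2  3  3
dp[7][8] = 3. One LCS (by backtracking along matches): 4, 1, 0.

3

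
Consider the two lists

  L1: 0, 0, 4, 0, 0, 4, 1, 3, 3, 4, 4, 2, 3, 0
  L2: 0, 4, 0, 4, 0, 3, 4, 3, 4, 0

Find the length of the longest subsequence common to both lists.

8

Let dp[i][j] be the LCS length of the first i values of L1 and the first j values of L2. dp[i][j] = dp[i-1][j-1]+1 when the i-th and j-th values match, else max(dp[i-1][j], dp[i][j-1]).
    ·  0  4  0  4  0  3  4  3  4  0
 ·  0  0  0  0  0  0  0  0  0  0  0
 0  0  1  1  1  1  1  1  1  1  1  1
 0  0  1  1  2  2  2  2  2  2  2  2
 4  0  1  2  2  3  3  3  3  3  3  3
 0  0  1  2  3  3  4  4  4  4  4  4
 0  0  1  2  3  3  4  4  4  4  4  5
 4  0  1  2  3  4  4  4  5  5  5  5
 1  0  1  2  3  4  4  4  5  5  5  5
 3  0  1  2  3  4  4  5  5  6  6  6
 3  0  1  2  3  4  4  5  5  6  6  6
 4  0  1  2  3  4  4  5  6  6  7  7
 4  0  1  2  3  4  4  5  6  6  7  7
 2  0  1  2  3  4  4  5  6  6  7  7
 3  0  1  2  3  4  4  5  6  7  7  7
 0  0  1  2  3  4  5  5  6  7  7  8
dp[14][10] = 8. One LCS (by backtracking along matches): 0, 0, 4, 0, 4, 3, 4, 0.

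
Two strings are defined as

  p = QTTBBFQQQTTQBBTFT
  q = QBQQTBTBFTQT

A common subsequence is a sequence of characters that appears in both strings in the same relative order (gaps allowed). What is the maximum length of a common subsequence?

9

Pick Q at p[1]=q[1] → B at p[5]=q[2] → Q at p[8]=q[3] → Q at p[9]=q[4] → T at p[10]=q[5] → T at p[11]=q[7] → B at p[13]=q[8] → T at p[15]=q[10] → T at p[17]=q[12]; all 9 characters appear in both, in order, and the DP table's final entry dp[17][12] is also 9, so no common subsequence is longer.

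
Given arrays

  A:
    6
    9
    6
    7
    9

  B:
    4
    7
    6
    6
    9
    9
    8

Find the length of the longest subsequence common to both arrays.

One common subsequence of length 3: 6 [1,4]; then 9 [2,5]; then 9 [5,6]. Since dp[5][7] = 3, nothing longer is possible.

3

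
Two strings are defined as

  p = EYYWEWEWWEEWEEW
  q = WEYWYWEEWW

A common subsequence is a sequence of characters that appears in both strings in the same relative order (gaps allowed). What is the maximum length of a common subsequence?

8

Pick E at p[1]=q[2] → Y at p[2]=q[3] → Y at p[3]=q[5] → W at p[9]=q[6] → E at p[10]=q[7] → E at p[11]=q[8] → W at p[12]=q[9] → W at p[15]=q[10]; all 8 characters appear in both, in order. Since dp[15][10] = 8, nothing longer is possible.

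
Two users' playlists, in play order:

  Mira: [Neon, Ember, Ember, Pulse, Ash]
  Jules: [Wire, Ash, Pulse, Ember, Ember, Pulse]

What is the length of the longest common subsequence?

3

Match Ember at Mira[2]=Jules[4], then Ember at Mira[3]=Jules[5], then Pulse at Mira[4]=Jules[6] — 3 songs in the same relative order in both. dp[5][6] = 3 confirms this is the maximum.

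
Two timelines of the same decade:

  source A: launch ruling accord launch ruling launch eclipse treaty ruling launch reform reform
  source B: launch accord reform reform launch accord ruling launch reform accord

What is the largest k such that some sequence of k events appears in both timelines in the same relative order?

6

Taking launch (source A #1, source B #1), accord (source A #3, source B #2), launch (source A #4, source B #5), ruling (source A #9, source B #7), launch (source A #10, source B #8), reform (source A #11, source B #9) gives a common subsequence of length 6, and the DP table's final entry dp[12][10] is also 6, so no common subsequence is longer.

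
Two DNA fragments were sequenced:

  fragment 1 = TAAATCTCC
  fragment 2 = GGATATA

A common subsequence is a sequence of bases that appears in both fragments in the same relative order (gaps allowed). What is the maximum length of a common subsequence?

Let dp[i][j] be the LCS length of the first i bases of fragment 1 and the first j bases of fragment 2. dp[i][j] = dp[i-1][j-1]+1 when the i-th and j-th bases match, else max(dp[i-1][j], dp[i][j-1]).
    ·  G  G  A  T  A  T  A
 ·  0  0  0  0  0  0  0  0
 T  0  0  0  0  1  1  1  1
 A  0  0  0  1  1  2  2  2
 A  0  0  0  1  1  2  2  3
 A  0  0  0  1  1  2  2  3
 T  0  0  0  1  2  2  3  3
 C  0  0  0  1  2  2  3  3
 T  0  0  0  1  2  2  3  3
 C  0  0  0  1  2  2  3  3
 C  0  0  0  1  2  2  3  3
dp[9][7] = 3. One LCS (by backtracking along matches): TAA.

3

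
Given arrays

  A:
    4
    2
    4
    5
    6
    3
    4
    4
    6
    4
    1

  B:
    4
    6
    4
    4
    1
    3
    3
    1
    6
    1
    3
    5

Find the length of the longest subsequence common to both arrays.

Pick 4 (A #3, B #1) → 6 (A #5, B #2) → 4 (A #7, B #3) → 4 (A #8, B #4) → 6 (A #9, B #9) → 1 (A #11, B #10); all 6 values appear in both, in order. dp[11][12] = 6 confirms this is the maximum.

6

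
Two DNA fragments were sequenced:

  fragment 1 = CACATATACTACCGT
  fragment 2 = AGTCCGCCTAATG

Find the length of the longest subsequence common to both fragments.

7

Taking C at fragment 1[1]=fragment 2[7] → C at fragment 1[3]=fragment 2[8] → T at fragment 1[5]=fragment 2[9] → A at fragment 1[6]=fragment 2[10] → A at fragment 1[8]=fragment 2[11] → T at fragment 1[10]=fragment 2[12] → G at fragment 1[14]=fragment 2[13] gives a common subsequence of length 7. dp[15][13] = 7 confirms this is the maximum.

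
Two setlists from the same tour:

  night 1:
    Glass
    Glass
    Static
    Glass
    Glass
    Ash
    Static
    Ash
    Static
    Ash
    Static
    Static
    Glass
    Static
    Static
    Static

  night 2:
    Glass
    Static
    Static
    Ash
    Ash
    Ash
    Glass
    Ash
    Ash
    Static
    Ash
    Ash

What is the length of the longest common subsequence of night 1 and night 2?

7

Pick Glass [1,1]; then Static [3,3]; then Glass [4,7]; then Ash [6,9]; then Static [7,10]; then Ash [8,11]; then Ash [10,12]; all 7 songs appear in both, in order. The LCS DP gives dp[16][12] = 7, so this is optimal.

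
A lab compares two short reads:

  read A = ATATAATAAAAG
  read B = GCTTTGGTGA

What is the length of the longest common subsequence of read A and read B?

4

One common subsequence of length 4: T (read A #2, read B #4); then T (read A #4, read B #5); then T (read A #7, read B #8); then A (read A #11, read B #10), and the DP table's final entry dp[12][10] is also 4, so no common subsequence is longer.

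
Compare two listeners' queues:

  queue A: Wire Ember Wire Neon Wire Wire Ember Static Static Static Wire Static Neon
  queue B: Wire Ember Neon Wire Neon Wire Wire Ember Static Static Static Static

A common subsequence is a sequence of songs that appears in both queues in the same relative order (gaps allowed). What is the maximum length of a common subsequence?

Pick Wire at queue A[1]=queue B[1]; then Ember at queue A[2]=queue B[2]; then Wire at queue A[3]=queue B[4]; then Neon at queue A[4]=queue B[5]; then Wire at queue A[5]=queue B[6]; then Wire at queue A[6]=queue B[7]; then Ember at queue A[7]=queue B[8]; then Static at queue A[8]=queue B[9]; then Static at queue A[9]=queue B[10]; then Static at queue A[10]=queue B[11]; then Static at queue A[12]=queue B[12]; all 11 songs appear in both, in order, and the DP table's final entry dp[13][12] is also 11, so no common subsequence is longer.

11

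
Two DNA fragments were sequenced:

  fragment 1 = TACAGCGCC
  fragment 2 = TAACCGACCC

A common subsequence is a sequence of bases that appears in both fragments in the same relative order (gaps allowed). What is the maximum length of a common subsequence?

Taking T at fragment 1[1]=fragment 2[1], then A at fragment 1[2]=fragment 2[3], then C at fragment 1[3]=fragment 2[5], then A at fragment 1[4]=fragment 2[7], then C at fragment 1[6]=fragment 2[8], then C at fragment 1[8]=fragment 2[9], then C at fragment 1[9]=fragment 2[10] gives a common subsequence of length 7, and the DP table's final entry dp[9][10] is also 7, so no common subsequence is longer.

7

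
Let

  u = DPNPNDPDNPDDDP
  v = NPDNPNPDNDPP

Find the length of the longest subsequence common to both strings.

Taking D [1,3]; then N [3,4]; then P [4,5]; then N [5,6]; then P [7,7]; then D [8,8]; then N [9,9]; then P [10,11]; then P [14,12] gives a common subsequence of length 9. dp[14][12] = 9 confirms this is the maximum.

9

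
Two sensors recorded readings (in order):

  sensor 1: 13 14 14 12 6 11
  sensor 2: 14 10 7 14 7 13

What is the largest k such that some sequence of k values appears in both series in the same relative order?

2

Taking 14 (sensor 1 #2, sensor 2 #1) → 14 (sensor 1 #3, sensor 2 #4) gives a common subsequence of length 2, and the DP table's final entry dp[6][6] is also 2, so no common subsequence is longer.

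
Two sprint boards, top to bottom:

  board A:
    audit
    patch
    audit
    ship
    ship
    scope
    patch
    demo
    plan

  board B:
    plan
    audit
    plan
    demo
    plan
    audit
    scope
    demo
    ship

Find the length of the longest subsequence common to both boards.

Taking audit [1,2]; then audit [3,6]; then scope [6,7]; then demo [8,8] gives a common subsequence of length 4, and the DP table's final entry dp[9][9] is also 4, so no common subsequence is longer.

4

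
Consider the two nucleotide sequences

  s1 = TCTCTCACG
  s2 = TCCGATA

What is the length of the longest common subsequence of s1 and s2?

5

Taking T (s1 #1, s2 #1) → C (s1 #2, s2 #2) → C (s1 #4, s2 #3) → T (s1 #5, s2 #6) → A (s1 #7, s2 #7) gives a common subsequence of length 5. The LCS DP gives dp[9][7] = 5, so this is optimal.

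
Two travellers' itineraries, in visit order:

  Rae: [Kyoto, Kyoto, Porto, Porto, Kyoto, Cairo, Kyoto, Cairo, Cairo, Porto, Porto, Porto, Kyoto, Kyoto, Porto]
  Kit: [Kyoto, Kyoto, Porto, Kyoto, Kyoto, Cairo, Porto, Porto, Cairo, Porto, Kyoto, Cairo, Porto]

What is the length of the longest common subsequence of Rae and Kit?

Match Kyoto at Rae[1]=Kit[1], then Kyoto at Rae[2]=Kit[2], then Porto at Rae[4]=Kit[3], then Kyoto at Rae[5]=Kit[4], then Kyoto at Rae[7]=Kit[5], then Cairo at Rae[9]=Kit[6], then Porto at Rae[10]=Kit[7], then Porto at Rae[11]=Kit[8], then Porto at Rae[12]=Kit[10], then Kyoto at Rae[13]=Kit[11], then Porto at Rae[15]=Kit[13] — 11 stops in the same relative order in both, and the DP table's final entry dp[15][13] is also 11, so no common subsequence is longer.

11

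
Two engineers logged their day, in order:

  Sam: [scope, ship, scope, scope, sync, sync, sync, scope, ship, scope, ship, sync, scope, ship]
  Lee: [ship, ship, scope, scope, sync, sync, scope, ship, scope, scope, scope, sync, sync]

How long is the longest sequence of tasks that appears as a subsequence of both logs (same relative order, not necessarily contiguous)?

Match ship at Sam[2]=Lee[2], then scope at Sam[3]=Lee[3], then scope at Sam[4]=Lee[4], then sync at Sam[6]=Lee[5], then sync at Sam[7]=Lee[6], then scope at Sam[8]=Lee[7], then ship at Sam[9]=Lee[8], then scope at Sam[10]=Lee[11], then sync at Sam[12]=Lee[13] — 9 tasks in the same relative order in both, and the DP table's final entry dp[14][13] is also 9, so no common subsequence is longer.

9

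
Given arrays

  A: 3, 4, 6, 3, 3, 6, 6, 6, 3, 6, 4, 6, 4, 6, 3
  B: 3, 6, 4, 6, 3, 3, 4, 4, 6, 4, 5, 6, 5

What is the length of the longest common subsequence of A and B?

9

Taking 3 (A #1, B #1), 4 (A #2, B #3), 6 (A #3, B #4), 3 (A #4, B #5), 3 (A #5, B #6), 4 (A #11, B #8), 6 (A #12, B #9), 4 (A #13, B #10), 6 (A #14, B #12) gives a common subsequence of length 9. Since dp[15][13] = 9, nothing longer is possible.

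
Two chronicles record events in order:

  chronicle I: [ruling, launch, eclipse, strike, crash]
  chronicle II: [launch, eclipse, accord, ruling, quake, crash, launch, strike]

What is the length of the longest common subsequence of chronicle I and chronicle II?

3

Pick ruling [1,4], then launch [2,7], then strike [4,8]; all 3 events appear in both, in order. The LCS DP gives dp[5][8] = 3, so this is optimal.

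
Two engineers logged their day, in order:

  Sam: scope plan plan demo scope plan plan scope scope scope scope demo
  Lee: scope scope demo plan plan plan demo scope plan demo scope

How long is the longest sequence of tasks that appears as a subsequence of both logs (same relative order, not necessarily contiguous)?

7

One common subsequence of length 7: scope [1,2] → plan [2,5] → plan [3,6] → demo [4,7] → scope [5,8] → plan [6,9] → scope [11,11]. dp[12][11] = 7 confirms this is the maximum.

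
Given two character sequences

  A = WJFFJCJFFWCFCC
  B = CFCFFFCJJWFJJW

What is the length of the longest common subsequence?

6

One common subsequence of length 6: F at A[3]=B[5], F at A[4]=B[6], J at A[5]=B[8], J at A[7]=B[9], F at A[8]=B[11], W at A[10]=B[14]. The LCS DP gives dp[14][14] = 6, so this is optimal.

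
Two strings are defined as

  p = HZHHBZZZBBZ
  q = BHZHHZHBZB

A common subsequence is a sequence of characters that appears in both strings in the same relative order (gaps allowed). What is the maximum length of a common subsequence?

One common subsequence of length 7: H (p #1, q #2) → Z (p #2, q #3) → H (p #3, q #5) → H (p #4, q #7) → B (p #5, q #8) → Z (p #8, q #9) → B (p #10, q #10). Since dp[11][10] = 7, nothing longer is possible.

7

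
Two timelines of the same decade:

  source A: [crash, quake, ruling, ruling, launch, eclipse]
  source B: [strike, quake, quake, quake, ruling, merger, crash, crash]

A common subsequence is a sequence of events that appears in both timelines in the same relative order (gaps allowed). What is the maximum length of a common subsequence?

2

Taking quake at source A[2]=source B[4] → ruling at source A[3]=source B[5] gives a common subsequence of length 2. dp[6][8] = 2 confirms this is the maximum.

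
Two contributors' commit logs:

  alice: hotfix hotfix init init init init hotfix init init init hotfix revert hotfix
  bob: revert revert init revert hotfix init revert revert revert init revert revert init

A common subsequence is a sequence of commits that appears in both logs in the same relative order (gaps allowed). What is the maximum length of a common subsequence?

One common subsequence of length 5: init at alice[3]=bob[3], hotfix at alice[7]=bob[5], init at alice[8]=bob[6], init at alice[9]=bob[10], init at alice[10]=bob[13]. The LCS DP gives dp[13][13] = 5, so this is optimal.

5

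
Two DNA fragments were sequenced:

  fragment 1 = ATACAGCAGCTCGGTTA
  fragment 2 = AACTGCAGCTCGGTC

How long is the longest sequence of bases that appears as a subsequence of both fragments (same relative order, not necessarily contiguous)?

One common subsequence of length 13: A at fragment 1[1]=fragment 2[1] → A at fragment 1[3]=fragment 2[2] → C at fragment 1[4]=fragment 2[3] → G at fragment 1[6]=fragment 2[5] → C at fragment 1[7]=fragment 2[6] → A at fragment 1[8]=fragment 2[7] → G at fragment 1[9]=fragment 2[8] → C at fragment 1[10]=fragment 2[9] → T at fragment 1[11]=fragment 2[10] → C at fragment 1[12]=fragment 2[11] → G at fragment 1[13]=fragment 2[12] → G at fragment 1[14]=fragment 2[13] → T at fragment 1[15]=fragment 2[14], and the DP table's final entry dp[17][15] is also 13, so no common subsequence is longer.

13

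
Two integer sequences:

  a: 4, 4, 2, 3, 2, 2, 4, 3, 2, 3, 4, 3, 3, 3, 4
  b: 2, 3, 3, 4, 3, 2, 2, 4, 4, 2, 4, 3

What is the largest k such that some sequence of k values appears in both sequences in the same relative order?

8

Pick 4 (a #2, b #4) → 3 (a #4, b #5) → 2 (a #5, b #6) → 2 (a #6, b #7) → 4 (a #7, b #9) → 2 (a #9, b #10) → 4 (a #11, b #11) → 3 (a #14, b #12); all 8 values appear in both, in order, and the DP table's final entry dp[15][12] is also 8, so no common subsequence is longer.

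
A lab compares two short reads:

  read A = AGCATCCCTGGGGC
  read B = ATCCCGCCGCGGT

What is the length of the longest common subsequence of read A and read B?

Match A [4,1]; then T [5,2]; then C [6,3]; then C [7,4]; then C [8,5]; then G [10,6]; then G [11,9]; then G [12,11]; then G [13,12] — 9 bases in the same relative order in both. The LCS DP gives dp[14][13] = 9, so this is optimal.

9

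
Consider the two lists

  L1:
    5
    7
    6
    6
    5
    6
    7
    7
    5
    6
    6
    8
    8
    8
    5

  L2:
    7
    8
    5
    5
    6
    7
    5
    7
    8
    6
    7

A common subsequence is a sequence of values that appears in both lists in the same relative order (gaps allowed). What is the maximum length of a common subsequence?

Pick 5 at L1[1]=L2[3] → 5 at L1[5]=L2[4] → 6 at L1[6]=L2[5] → 7 at L1[7]=L2[6] → 7 at L1[8]=L2[8] → 6 at L1[10]=L2[10]; all 6 values appear in both, in order, and the DP table's final entry dp[15][11] is also 6, so no common subsequence is longer.

6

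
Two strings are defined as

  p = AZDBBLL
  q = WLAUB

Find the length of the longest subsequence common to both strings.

2

Match A (p #1, q #3) → B (p #5, q #5) — 2 characters in the same relative order in both, and the DP table's final entry dp[7][5] is also 2, so no common subsequence is longer.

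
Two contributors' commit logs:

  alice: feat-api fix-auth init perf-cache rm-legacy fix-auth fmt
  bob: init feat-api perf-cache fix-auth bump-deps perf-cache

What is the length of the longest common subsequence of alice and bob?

3

Taking feat-api [1,2], fix-auth [2,4], perf-cache [4,6] gives a common subsequence of length 3. dp[7][6] = 3 confirms this is the maximum.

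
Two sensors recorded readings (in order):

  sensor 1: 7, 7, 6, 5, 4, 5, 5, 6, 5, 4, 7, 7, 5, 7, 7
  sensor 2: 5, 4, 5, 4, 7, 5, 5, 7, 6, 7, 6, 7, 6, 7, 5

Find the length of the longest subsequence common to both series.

Match 5 [4,1], then 4 [5,2], then 5 [6,3], then 5 [7,6], then 5 [9,7], then 7 [11,8], then 7 [12,10], then 7 [14,12], then 7 [15,14] — 9 values in the same relative order in both, and the DP table's final entry dp[15][15] is also 9, so no common subsequence is longer.

9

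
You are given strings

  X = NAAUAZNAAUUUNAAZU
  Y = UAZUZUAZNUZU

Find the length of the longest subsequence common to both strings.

8

Taking A at X[2]=Y[2], then U at X[4]=Y[6], then A at X[5]=Y[7], then Z at X[6]=Y[8], then N at X[7]=Y[9], then U at X[12]=Y[10], then Z at X[16]=Y[11], then U at X[17]=Y[12] gives a common subsequence of length 8, and the DP table's final entry dp[17][12] is also 8, so no common subsequence is longer.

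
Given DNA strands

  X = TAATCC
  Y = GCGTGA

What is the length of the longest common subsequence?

2

Let dp[i][j] be the LCS length of the first i bases of X and the first j bases of Y. dp[i][j] = dp[i-1][j-1]+1 when the i-th and j-th bases match, else max(dp[i-1][j], dp[i][j-1]).
    ·  G  C  G  T  G  A
 ·  0  0  0  0  0  0  0
 T  0  0  0  0  1  1  1
 A  0  0  0  0  1  1  2
 A  0  0  0  0  1  1  2
 T  0  0  0  0  1  1  2
 C  0  0  1  1  1  1  2
 C  0  0  1  1  1  1  2
dp[6][6] = 2. One LCS (by backtracking along matches): TA.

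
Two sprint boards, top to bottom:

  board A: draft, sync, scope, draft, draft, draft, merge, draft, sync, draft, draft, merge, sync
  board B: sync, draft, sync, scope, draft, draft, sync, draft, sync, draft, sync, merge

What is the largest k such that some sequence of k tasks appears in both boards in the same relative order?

9

Taking draft [1,2] → sync [2,3] → scope [3,4] → draft [4,5] → draft [5,6] → draft [6,8] → draft [8,10] → sync [9,11] → merge [12,12] gives a common subsequence of length 9. dp[13][12] = 9 confirms this is the maximum.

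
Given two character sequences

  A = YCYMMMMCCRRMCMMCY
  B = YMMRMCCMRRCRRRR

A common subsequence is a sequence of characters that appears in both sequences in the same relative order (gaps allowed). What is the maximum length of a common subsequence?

Pick Y (A #3, B #1); then M (A #4, B #2); then M (A #5, B #3); then M (A #7, B #5); then C (A #8, B #6); then C (A #9, B #7); then R (A #10, B #9); then R (A #11, B #10); then C (A #13, B #11); all 9 characters appear in both, in order, and the DP table's final entry dp[17][15] is also 9, so no common subsequence is longer.

9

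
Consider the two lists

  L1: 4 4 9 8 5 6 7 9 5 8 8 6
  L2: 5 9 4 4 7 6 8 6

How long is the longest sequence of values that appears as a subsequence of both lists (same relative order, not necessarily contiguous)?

Let dp[i][j] be the LCS length of the first i values of L1 and the first j values of L2. dp[i][j] = dp[i-1][j-1]+1 when the i-th and j-th values match, else max(dp[i-1][j], dp[i][j-1]).
    ·  5  9  4  4  7  6  8  6
 ·  0  0  0  0  0  0  0  0  0
 4  0  0  0  1  1  1  1  1  1
 4  0  0  0  1  2  2  2  2  2
 9  0  0  1  1  2  2  2  2  2
 8  0  0  1  1  2  2  2  3  3
 5  0  1  1  1  2  2  2  3  3
 6  0  1  1  1  2  2  3  3  4
 7  0  1  1  1  2  3  3  3  4
 9  0  1  2  2  2  3  3  3  4
 5  0  1  2  2  2  3  3  3  4
 8  0  1  2  2  2  3  3  4  4
 8  0  1  2  2  2  3  3  4  4
 6  0  1  2  2  2  3  4  4  5
dp[12][8] = 5. One LCS (by backtracking along matches): 4, 4, 6, 8, 6.

5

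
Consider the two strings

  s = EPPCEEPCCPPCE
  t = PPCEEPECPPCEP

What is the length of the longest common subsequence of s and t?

Taking P [2,1] → P [3,2] → C [4,3] → E [5,4] → E [6,5] → P [7,6] → C [9,8] → P [10,9] → P [11,10] → C [12,11] → E [13,12] gives a common subsequence of length 11. The LCS DP gives dp[13][13] = 11, so this is optimal.

11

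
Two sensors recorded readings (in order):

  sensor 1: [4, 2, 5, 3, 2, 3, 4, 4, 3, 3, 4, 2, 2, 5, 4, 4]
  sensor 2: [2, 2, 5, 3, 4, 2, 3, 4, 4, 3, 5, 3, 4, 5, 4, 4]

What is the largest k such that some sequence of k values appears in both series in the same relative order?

Taking 2 at sensor 1[2]=sensor 2[2], then 5 at sensor 1[3]=sensor 2[3], then 3 at sensor 1[4]=sensor 2[4], then 2 at sensor 1[5]=sensor 2[6], then 3 at sensor 1[6]=sensor 2[7], then 4 at sensor 1[7]=sensor 2[8], then 4 at sensor 1[8]=sensor 2[9], then 3 at sensor 1[9]=sensor 2[10], then 3 at sensor 1[10]=sensor 2[12], then 4 at sensor 1[11]=sensor 2[13], then 5 at sensor 1[14]=sensor 2[14], then 4 at sensor 1[15]=sensor 2[15], then 4 at sensor 1[16]=sensor 2[16] gives a common subsequence of length 13. dp[16][16] = 13 confirms this is the maximum.

13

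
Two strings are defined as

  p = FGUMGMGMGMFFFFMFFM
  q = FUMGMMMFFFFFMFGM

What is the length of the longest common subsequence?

One common subsequence of length 14: F (p #1, q #1) → U (p #3, q #2) → M (p #4, q #3) → G (p #5, q #4) → M (p #6, q #5) → M (p #8, q #6) → M (p #10, q #7) → F (p #11, q #9) → F (p #12, q #10) → F (p #13, q #11) → F (p #14, q #12) → M (p #15, q #13) → F (p #16, q #14) → M (p #18, q #16). Since dp[18][16] = 14, nothing longer is possible.

14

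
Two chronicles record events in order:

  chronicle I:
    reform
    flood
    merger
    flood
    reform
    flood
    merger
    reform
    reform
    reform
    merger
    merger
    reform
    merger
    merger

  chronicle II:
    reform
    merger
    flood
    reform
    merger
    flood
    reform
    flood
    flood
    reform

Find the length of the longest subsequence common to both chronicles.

Pick reform [1,1]; then flood [2,3]; then merger [3,5]; then flood [4,6]; then reform [5,7]; then flood [6,9]; then reform [13,10]; all 7 events appear in both, in order. dp[15][10] = 7 confirms this is the maximum.

7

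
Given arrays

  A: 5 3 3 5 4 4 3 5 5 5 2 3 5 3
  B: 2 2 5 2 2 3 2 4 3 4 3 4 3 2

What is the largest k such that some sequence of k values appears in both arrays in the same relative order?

7

One common subsequence of length 7: 5 (A #1, B #3) → 3 (A #2, B #6) → 3 (A #3, B #9) → 4 (A #5, B #10) → 4 (A #6, B #12) → 3 (A #7, B #13) → 2 (A #11, B #14). The LCS DP gives dp[14][14] = 7, so this is optimal.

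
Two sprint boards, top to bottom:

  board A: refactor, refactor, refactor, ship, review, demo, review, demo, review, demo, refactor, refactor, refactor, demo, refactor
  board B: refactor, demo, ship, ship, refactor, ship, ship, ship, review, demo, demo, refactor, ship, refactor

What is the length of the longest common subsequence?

Pick refactor [1,1], refactor [2,5], ship [4,8], review [7,9], demo [8,10], demo [10,11], refactor [11,12], refactor [15,14]; all 8 tasks appear in both, in order. The LCS DP gives dp[15][14] = 8, so this is optimal.

8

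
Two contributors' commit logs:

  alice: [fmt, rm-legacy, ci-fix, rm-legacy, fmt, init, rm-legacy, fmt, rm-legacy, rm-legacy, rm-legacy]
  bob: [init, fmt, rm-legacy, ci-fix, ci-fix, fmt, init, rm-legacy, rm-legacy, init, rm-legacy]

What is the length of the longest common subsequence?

8

Taking fmt at alice[1]=bob[2]; then rm-legacy at alice[2]=bob[3]; then ci-fix at alice[3]=bob[5]; then fmt at alice[5]=bob[6]; then init at alice[6]=bob[7]; then rm-legacy at alice[7]=bob[8]; then rm-legacy at alice[9]=bob[9]; then rm-legacy at alice[11]=bob[11] gives a common subsequence of length 8, and the DP table's final entry dp[11][11] is also 8, so no common subsequence is longer.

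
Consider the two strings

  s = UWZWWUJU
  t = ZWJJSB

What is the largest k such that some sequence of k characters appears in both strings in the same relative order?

Let dp[i][j] be the LCS length of the first i characters of s and the first j characters of t. dp[i][j] = dp[i-1][j-1]+1 when the i-th and j-th characters match, else max(dp[i-1][j], dp[i][j-1]).
    ·  Z  W  J  J  S  B
 ·  0  0  0  0  0  0  0
 U  0  0  0  0  0  0  0
 W  0  0  1  1  1  1  1
 Z  0  1  1  1  1  1  1
 W  0  1  2  2  2  2  2
 W  0  1  2  2  2  2  2
 U  0  1  2  2  2  2  2
 J  0  1  2  3  3  3  3
 U  0  1  2  3  3  3  3
dp[8][6] = 3. One LCS (by backtracking along matches): ZWJ.

3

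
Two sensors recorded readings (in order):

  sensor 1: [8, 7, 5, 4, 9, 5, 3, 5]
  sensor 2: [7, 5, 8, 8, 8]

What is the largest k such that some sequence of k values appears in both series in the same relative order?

2

Let dp[i][j] be the LCS length of the first i values of sensor 1 and the first j values of sensor 2. dp[i][j] = dp[i-1][j-1]+1 when the i-th and j-th values match, else max(dp[i-1][j], dp[i][j-1]).
    ·  7  5  8  8  8
 ·  0  0  0  0  0  0
 8  0  0  0  1  1  1
 7  0  1  1  1  1  1
 5  0  1  2  2  2  2
 4  0  1  2  2  2  2
 9  0  1  2  2  2  2
 5  0  1  2  2  2  2
 3  0  1  2  2  2  2
 5  0  1  2  2  2  2
dp[8][5] = 2. One LCS (by backtracking along matches): 7, 5.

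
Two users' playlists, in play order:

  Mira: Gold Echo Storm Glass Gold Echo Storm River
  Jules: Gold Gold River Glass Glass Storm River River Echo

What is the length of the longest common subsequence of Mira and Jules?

Match Gold [1,2] → Glass [4,5] → Storm [7,6] → River [8,8] — 4 songs in the same relative order in both. dp[8][9] = 4 confirms this is the maximum.

4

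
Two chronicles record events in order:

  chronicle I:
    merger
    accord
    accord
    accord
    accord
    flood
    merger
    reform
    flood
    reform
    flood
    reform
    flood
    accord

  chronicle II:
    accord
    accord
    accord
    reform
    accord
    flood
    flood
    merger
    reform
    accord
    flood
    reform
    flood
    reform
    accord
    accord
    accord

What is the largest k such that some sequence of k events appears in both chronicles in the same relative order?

Taking accord at chronicle I[2]=chronicle II[1] → accord at chronicle I[3]=chronicle II[2] → accord at chronicle I[4]=chronicle II[3] → accord at chronicle I[5]=chronicle II[5] → flood at chronicle I[6]=chronicle II[7] → merger at chronicle I[7]=chronicle II[8] → reform at chronicle I[8]=chronicle II[9] → flood at chronicle I[9]=chronicle II[11] → reform at chronicle I[10]=chronicle II[12] → flood at chronicle I[11]=chronicle II[13] → reform at chronicle I[12]=chronicle II[14] → accord at chronicle I[14]=chronicle II[17] gives a common subsequence of length 12. The LCS DP gives dp[14][17] = 12, so this is optimal.

12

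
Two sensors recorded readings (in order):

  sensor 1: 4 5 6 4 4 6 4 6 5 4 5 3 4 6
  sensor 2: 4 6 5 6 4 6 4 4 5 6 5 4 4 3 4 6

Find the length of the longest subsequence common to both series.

12

Taking 4 [1,1], 5 [2,3], 6 [3,4], 4 [4,5], 4 [5,7], 4 [7,8], 6 [8,10], 5 [9,11], 4 [10,13], 3 [12,14], 4 [13,15], 6 [14,16] gives a common subsequence of length 12. Since dp[14][16] = 12, nothing longer is possible.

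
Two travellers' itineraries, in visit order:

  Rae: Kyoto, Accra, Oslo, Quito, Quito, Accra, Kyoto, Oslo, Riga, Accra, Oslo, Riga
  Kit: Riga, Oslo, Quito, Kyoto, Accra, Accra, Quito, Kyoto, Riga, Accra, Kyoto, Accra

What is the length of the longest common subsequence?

6

Pick Kyoto at Rae[1]=Kit[4] → Accra at Rae[2]=Kit[6] → Quito at Rae[4]=Kit[7] → Accra at Rae[6]=Kit[10] → Kyoto at Rae[7]=Kit[11] → Accra at Rae[10]=Kit[12]; all 6 stops appear in both, in order. dp[12][12] = 6 confirms this is the maximum.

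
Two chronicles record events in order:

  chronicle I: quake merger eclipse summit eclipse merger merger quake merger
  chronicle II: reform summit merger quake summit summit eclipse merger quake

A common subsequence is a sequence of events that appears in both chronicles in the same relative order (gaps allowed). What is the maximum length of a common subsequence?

Match quake at chronicle I[1]=chronicle II[4]; then summit at chronicle I[4]=chronicle II[6]; then eclipse at chronicle I[5]=chronicle II[7]; then merger at chronicle I[7]=chronicle II[8]; then quake at chronicle I[8]=chronicle II[9] — 5 events in the same relative order in both. Since dp[9][9] = 5, nothing longer is possible.

5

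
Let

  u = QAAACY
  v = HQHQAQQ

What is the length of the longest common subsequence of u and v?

2

Match Q at u[1]=v[4] → A at u[2]=v[5] — 2 characters in the same relative order in both. The LCS DP gives dp[6][7] = 2, so this is optimal.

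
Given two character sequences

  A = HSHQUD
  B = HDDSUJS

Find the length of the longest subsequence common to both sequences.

3

Let dp[i][j] be the LCS length of the first i characters of A and the first j characters of B. dp[i][j] = dp[i-1][j-1]+1 when the i-th and j-th characters match, else max(dp[i-1][j], dp[i][j-1]).
    ·  H  D  D  S  U  J  S
 ·  0  0  0  0  0  0  0  0
 H  0  1  1  1  1  1  1  1
 S  0  1  1  1  2  2  2  2
 H  0  1  1  1  2  2  2  2
 Q  0  1  1  1  2  2  2  2
 U  0  1  1  1  2  3  3  3
 D  0  1  2  2  2  3  3  3
dp[6][7] = 3. One LCS (by backtracking along matches): HSU.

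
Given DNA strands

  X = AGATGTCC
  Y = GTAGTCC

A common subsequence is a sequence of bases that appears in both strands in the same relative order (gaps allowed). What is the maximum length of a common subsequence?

6

Pick G [2,1] → A [3,3] → G [5,4] → T [6,5] → C [7,6] → C [8,7]; all 6 bases appear in both, in order. The LCS DP gives dp[8][7] = 6, so this is optimal.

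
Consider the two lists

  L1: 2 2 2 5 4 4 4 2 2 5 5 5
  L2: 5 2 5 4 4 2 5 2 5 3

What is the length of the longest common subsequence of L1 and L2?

Let dp[i][j] be the LCS length of the first i values of L1 and the first j values of L2. dp[i][j] = dp[i-1][j-1]+1 when the i-th and j-th values match, else max(dp[i-1][j], dp[i][j-1]).
    ·  5  2  5  4  4  2  5  2  5  3
 ·  0  0  0  0  0  0  0  0  0  0  0
 2  0  0  1  1  1  1  1  1  1  1  1
 2  0  0  1  1  1  1  2  2  2  2  2
 2  0  0  1  1  1  1  2  2  3  3  3
 5  0  1  1  2  2  2  2  3  3  4  4
 4  0  1  1  2  3  3  3  3  3  4  4
 4  0  1  1  2  3  4  4  4  4  4  4
 4  0  1  1  2  3  4  4  4  4  4  4
 2  0  1  2  2  3  4  5  5  5  5  5
 2  0  1  2  2  3  4  5  5  6  6  6
 5  0  1  2  3  3  4  5  6  6  7  7
 5  0  1  2  3  3  4  5  6  6  7  7
 5  0  1  2  3  3  4  5  6  6  7  7
dp[12][10] = 7. One LCS (by backtracking along matches): 2, 5, 4, 4, 2, 2, 5.

7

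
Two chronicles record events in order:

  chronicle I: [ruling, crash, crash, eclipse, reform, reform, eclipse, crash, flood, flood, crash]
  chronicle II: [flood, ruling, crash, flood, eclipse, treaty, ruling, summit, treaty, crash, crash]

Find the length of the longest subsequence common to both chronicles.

5

One common subsequence of length 5: ruling at chronicle I[1]=chronicle II[2], crash at chronicle I[2]=chronicle II[3], eclipse at chronicle I[4]=chronicle II[5], crash at chronicle I[8]=chronicle II[10], crash at chronicle I[11]=chronicle II[11]. dp[11][11] = 5 confirms this is the maximum.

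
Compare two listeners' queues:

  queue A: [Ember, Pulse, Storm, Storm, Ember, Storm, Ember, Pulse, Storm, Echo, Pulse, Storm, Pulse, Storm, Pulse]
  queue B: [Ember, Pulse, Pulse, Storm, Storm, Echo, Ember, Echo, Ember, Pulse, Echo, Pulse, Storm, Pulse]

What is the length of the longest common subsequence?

11

Pick Ember at queue A[1]=queue B[1]; then Pulse at queue A[2]=queue B[3]; then Storm at queue A[3]=queue B[4]; then Storm at queue A[4]=queue B[5]; then Ember at queue A[5]=queue B[7]; then Ember at queue A[7]=queue B[9]; then Pulse at queue A[8]=queue B[10]; then Echo at queue A[10]=queue B[11]; then Pulse at queue A[13]=queue B[12]; then Storm at queue A[14]=queue B[13]; then Pulse at queue A[15]=queue B[14]; all 11 songs appear in both, in order, and the DP table's final entry dp[15][14] is also 11, so no common subsequence is longer.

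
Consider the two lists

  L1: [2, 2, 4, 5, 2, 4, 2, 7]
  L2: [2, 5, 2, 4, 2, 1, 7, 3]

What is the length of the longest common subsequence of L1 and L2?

Pick 2 [2,1], then 5 [4,2], then 2 [5,3], then 4 [6,4], then 2 [7,5], then 7 [8,7]; all 6 values appear in both, in order. dp[8][8] = 6 confirms this is the maximum.

6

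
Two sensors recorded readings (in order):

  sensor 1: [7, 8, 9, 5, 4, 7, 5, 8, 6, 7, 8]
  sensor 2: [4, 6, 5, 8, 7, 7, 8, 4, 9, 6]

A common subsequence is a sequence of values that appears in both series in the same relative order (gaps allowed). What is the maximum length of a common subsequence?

Taking 4 at sensor 1[5]=sensor 2[1]; then 5 at sensor 1[7]=sensor 2[3]; then 8 at sensor 1[8]=sensor 2[4]; then 7 at sensor 1[10]=sensor 2[6]; then 8 at sensor 1[11]=sensor 2[7] gives a common subsequence of length 5, and the DP table's final entry dp[11][10] is also 5, so no common subsequence is longer.

5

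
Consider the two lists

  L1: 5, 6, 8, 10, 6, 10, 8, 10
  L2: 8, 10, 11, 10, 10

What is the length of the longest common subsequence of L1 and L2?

Taking 8 [3,1] → 10 [4,2] → 10 [6,4] → 10 [8,5] gives a common subsequence of length 4, and the DP table's final entry dp[8][5] is also 4, so no common subsequence is longer.

4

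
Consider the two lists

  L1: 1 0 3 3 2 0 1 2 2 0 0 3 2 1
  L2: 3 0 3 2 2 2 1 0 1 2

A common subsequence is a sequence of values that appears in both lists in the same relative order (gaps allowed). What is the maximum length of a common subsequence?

Taking 0 (L1 #2, L2 #2), then 3 (L1 #4, L2 #3), then 2 (L1 #5, L2 #4), then 2 (L1 #8, L2 #5), then 2 (L1 #9, L2 #6), then 0 (L1 #10, L2 #8), then 2 (L1 #13, L2 #10) gives a common subsequence of length 7, and the DP table's final entry dp[14][10] is also 7, so no common subsequence is longer.

7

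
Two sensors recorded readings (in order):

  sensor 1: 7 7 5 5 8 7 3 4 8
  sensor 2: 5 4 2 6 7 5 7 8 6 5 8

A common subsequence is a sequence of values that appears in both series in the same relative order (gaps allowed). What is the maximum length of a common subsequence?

4

Pick 7 at sensor 1[1]=sensor 2[5] → 7 at sensor 1[2]=sensor 2[7] → 5 at sensor 1[4]=sensor 2[10] → 8 at sensor 1[9]=sensor 2[11]; all 4 values appear in both, in order. dp[9][11] = 4 confirms this is the maximum.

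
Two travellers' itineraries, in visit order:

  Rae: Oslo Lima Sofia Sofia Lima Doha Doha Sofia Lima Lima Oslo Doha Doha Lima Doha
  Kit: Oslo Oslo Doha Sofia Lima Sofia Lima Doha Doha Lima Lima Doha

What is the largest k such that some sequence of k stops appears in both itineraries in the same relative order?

Pick Oslo (Rae #1, Kit #2) → Lima (Rae #2, Kit #5) → Sofia (Rae #4, Kit #6) → Lima (Rae #5, Kit #7) → Doha (Rae #6, Kit #8) → Doha (Rae #7, Kit #9) → Lima (Rae #10, Kit #10) → Lima (Rae #14, Kit #11) → Doha (Rae #15, Kit #12); all 9 stops appear in both, in order. The LCS DP gives dp[15][12] = 9, so this is optimal.

9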